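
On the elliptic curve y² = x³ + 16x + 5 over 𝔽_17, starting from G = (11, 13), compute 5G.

Double-and-add on 5 = (101)₂. Start with G = (11, 13) for the leading 1-bit.
double: tangent at (11, 13): λ = (3·11² + 16)/(2·13) ≡ 5/9. 9⁻¹ ≡ 2 (mod 17) since 9·2 = 18 ≡ 1, so λ ≡ 5·2 ≡ 10.
  x = λ² - 11 - 11 = 100 - 22 ≡ 10; y = λ·(11 - 10) - 13 ≡ 14. → (10, 14)
double: tangent at (10, 14): λ = (3·10² + 16)/(2·14) ≡ 10/11. 11⁻¹ ≡ 14 (mod 17), so λ ≡ 10·14 ≡ 4.
  x = λ² - 10 - 10 = 16 - 20 ≡ 13; y = λ·(10 - 13) - 14 ≡ 8. → (13, 8)
add G: (13, 8) + (11, 13). λ = (13 - 8)/(11 - 13) ≡ 5/15 mod 17. 15⁻¹ ≡ 8 (mod 17), so λ ≡ 6.
  x = λ² - 13 - 11 = 36 - 24 ≡ 12; y = λ·(13 - 12) - 8 ≡ 15. → (12, 15)

(12, 15)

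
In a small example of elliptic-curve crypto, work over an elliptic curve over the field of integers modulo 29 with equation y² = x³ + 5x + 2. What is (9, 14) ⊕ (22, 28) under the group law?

(9, 14) + (22, 28). λ = (28 - 14)/(22 - 9) ≡ 14/13 mod 29. 13⁻¹ ≡ 9 (mod 29), so λ ≡ 10.
  x = λ² - 9 - 22 = 100 - 31 ≡ 11; y = λ·(9 - 11) - 14 ≡ 24. → (11, 24)

(11, 24)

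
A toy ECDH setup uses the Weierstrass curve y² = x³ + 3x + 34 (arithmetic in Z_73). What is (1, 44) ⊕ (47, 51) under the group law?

(1, 44) + (47, 51). λ = (51 - 44)/(47 - 1) ≡ 7/46 mod 73. 46⁻¹ ≡ 27 (mod 73) since 46·27 = 1242 ≡ 1, so λ ≡ 43.
  x = λ² - 1 - 47 = 1849 - 48 ≡ 49; y = λ·(1 - 49) - 44 ≡ 9. → (49, 9)

(49, 9)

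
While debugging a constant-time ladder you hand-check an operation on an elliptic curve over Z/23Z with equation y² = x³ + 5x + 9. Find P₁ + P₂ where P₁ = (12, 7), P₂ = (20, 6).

(0, 3)

(12, 7) + (20, 6). λ = (6 - 7)/(20 - 12) ≡ 22/8 mod 23. 8⁻¹ ≡ 3 (mod 23) since 8·3 = 24 ≡ 1, so λ ≡ 20.
  x = λ² - 12 - 20 = 400 - 32 ≡ 0; y = λ·(12 - 0) - 7 ≡ 3. → (0, 3)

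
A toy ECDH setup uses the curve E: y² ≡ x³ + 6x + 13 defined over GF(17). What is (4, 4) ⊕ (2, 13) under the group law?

(10, 6)

(4, 4) + (2, 13). λ = (13 - 4)/(2 - 4) ≡ 9/15 mod 17. 15⁻¹ ≡ 8 (mod 17), so λ ≡ 4.
  x = λ² - 4 - 2 = 16 - 6 ≡ 10; y = λ·(4 - 10) - 4 ≡ 6. → (10, 6)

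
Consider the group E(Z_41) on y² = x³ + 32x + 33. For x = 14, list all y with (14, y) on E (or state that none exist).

x³ + 32x + 33 = 3225 ≡ 27 (mod 41).
27 is a non-residue mod 41; no y exists.

none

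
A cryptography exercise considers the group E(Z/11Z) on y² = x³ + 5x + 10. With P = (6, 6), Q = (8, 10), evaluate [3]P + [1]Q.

(7, 5)

First 3P:
Repeated addition: build up to 3P.
2P: tangent at (6, 6): λ = (3·6² + 5)/(2·6) ≡ 3/1. 1⁻¹ ≡ 1 (mod 11), so λ ≡ 3·1 ≡ 3.
  x = λ² - 6 - 6 = 9 - 12 ≡ 8; y = λ·(6 - 8) - 6 ≡ 10. → (8, 10)
3P: (8, 10) + (6, 6). λ = (6 - 10)/(6 - 8) ≡ 7/9 mod 11. 9⁻¹ ≡ 5 (mod 11), so λ ≡ 2.
  x = λ² - 8 - 6 = 4 - 14 ≡ 1; y = λ·(8 - 1) - 10 ≡ 4. → (1, 4)
3P = (1, 4).
Finally 3P + Q:
(1, 4) + (8, 10). λ = (10 - 4)/(8 - 1) ≡ 6/7 mod 11. 7⁻¹ ≡ 8 (mod 11) since 7·8 = 56 ≡ 1, so λ ≡ 4.
  x = λ² - 1 - 8 = 16 - 9 ≡ 7; y = λ·(1 - 7) - 4 ≡ 5. → (7, 5)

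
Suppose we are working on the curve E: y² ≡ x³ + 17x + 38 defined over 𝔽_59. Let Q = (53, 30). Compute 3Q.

(52, 44)

Repeated addition: build up to 3Q.
2Q: tangent at (53, 30): λ = (3·53² + 17)/(2·30) ≡ 7/1. 1⁻¹ ≡ 1 (mod 59), so λ ≡ 7·1 ≡ 7.
  x = λ² - 53 - 53 = 49 - 106 ≡ 2; y = λ·(53 - 2) - 30 ≡ 32. → (2, 32)
3Q: (2, 32) + (53, 30). λ = (30 - 32)/(53 - 2) ≡ 57/51 mod 59. 51⁻¹ ≡ 22 (mod 59) since 51·22 = 1122 ≡ 1, so λ ≡ 15.
  x = λ² - 2 - 53 = 225 - 55 ≡ 52; y = λ·(2 - 52) - 32 ≡ 44. → (52, 44)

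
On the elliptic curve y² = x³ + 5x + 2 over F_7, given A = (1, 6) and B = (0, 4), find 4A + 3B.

(1, 6)

First 4A:
Double-and-add on 4 = (100)₂. Start with A = (1, 6) for the leading 1-bit.
double: tangent at (1, 6): λ = (3·1² + 5)/(2·6) ≡ 1/5. 5⁻¹ ≡ 3 (mod 7), so λ ≡ 1·3 ≡ 3.
  x = λ² - 1 - 1 = 9 - 2 ≡ 0; y = λ·(1 - 0) - 6 ≡ 4. → (0, 4)
double: tangent at (0, 4): λ = (3·0² + 5)/(2·4) ≡ 5/1. 1⁻¹ ≡ 1 (mod 7) since 1·1 = 1 ≡ 1, so λ ≡ 5·1 ≡ 5.
  x = λ² - 0 - 0 = 25 - 0 ≡ 4; y = λ·(0 - 4) - 4 ≡ 4. → (4, 4)
4A = (4, 4).
Next 3B:
Repeated addition: build up to 3B.
2B: tangent at (0, 4): λ = (3·0² + 5)/(2·4) ≡ 5/1. 1⁻¹ ≡ 1 (mod 7), so λ ≡ 5·1 ≡ 5.
  x = λ² - 0 - 0 = 25 - 0 ≡ 4; y = λ·(0 - 4) - 4 ≡ 4. → (4, 4)
3B: (4, 4) + (0, 4). λ = (4 - 4)/(0 - 4) ≡ 0/3 mod 7. 3⁻¹ ≡ 5 (mod 7) since 3·5 = 15 ≡ 1, so λ ≡ 0.
  x = λ² - 4 - 0 = 0 - 4 ≡ 3; y = λ·(4 - 3) - 4 ≡ 3. → (3, 3)
3B = (3, 3).
Finally 4A + 3B:
(4, 4) + (3, 3). λ = (3 - 4)/(3 - 4) ≡ 6/6 mod 7. 6⁻¹ ≡ 6 (mod 7), so λ ≡ 1.
  x = λ² - 4 - 3 = 1 - 7 ≡ 1; y = λ·(4 - 1) - 4 ≡ 6. → (1, 6)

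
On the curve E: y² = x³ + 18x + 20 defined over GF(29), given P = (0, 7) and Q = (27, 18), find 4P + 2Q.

(20, 17)

First 4P:
Repeated addition: build up to 4P.
2P: tangent at (0, 7): λ = (3·0² + 18)/(2·7) ≡ 18/14. 14⁻¹ ≡ 27 (mod 29), so λ ≡ 18·27 ≡ 22.
  x = λ² - 0 - 0 = 484 - 0 ≡ 20; y = λ·(0 - 20) - 7 ≡ 17. → (20, 17)
3P: (20, 17) + (0, 7). λ = (7 - 17)/(0 - 20) ≡ 19/9 mod 29. 9⁻¹ ≡ 13 (mod 29) since 9·13 = 117 ≡ 1, so λ ≡ 15.
  x = λ² - 20 - 0 = 225 - 20 ≡ 2; y = λ·(20 - 2) - 17 ≡ 21. → (2, 21)
4P: (2, 21) + (0, 7). λ = (7 - 21)/(0 - 2) ≡ 15/27 mod 29. 27⁻¹ ≡ 14 (mod 29), so λ ≡ 7.
  x = λ² - 2 - 0 = 49 - 2 ≡ 18; y = λ·(2 - 18) - 21 ≡ 12. → (18, 12)
4P = (18, 12).
Next 2Q:
Repeated addition: build up to 2Q.
2Q: tangent at (27, 18): λ = (3·27² + 18)/(2·18) ≡ 1/7. 7⁻¹ ≡ 25 (mod 29), so λ ≡ 1·25 ≡ 25.
  x = λ² - 27 - 27 = 625 - 54 ≡ 20; y = λ·(27 - 20) - 18 ≡ 12. → (20, 12)
2Q = (20, 12).
Finally 4P + 2Q:
(18, 12) + (20, 12). λ = (12 - 12)/(20 - 18) ≡ 0/2 mod 29. 2⁻¹ ≡ 15 (mod 29), so λ ≡ 0.
  x = λ² - 18 - 20 = 0 - 38 ≡ 20; y = λ·(18 - 20) - 12 ≡ 17. → (20, 17)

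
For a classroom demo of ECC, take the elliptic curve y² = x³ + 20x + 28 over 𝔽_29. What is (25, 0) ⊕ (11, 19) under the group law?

(16, 23)

(25, 0) + (11, 19). λ = (19 - 0)/(11 - 25) ≡ 19/15 mod 29. 15⁻¹ ≡ 2 (mod 29) since 15·2 = 30 ≡ 1, so λ ≡ 9.
  x = λ² - 25 - 11 = 81 - 36 ≡ 16; y = λ·(25 - 16) - 0 ≡ 23. → (16, 23)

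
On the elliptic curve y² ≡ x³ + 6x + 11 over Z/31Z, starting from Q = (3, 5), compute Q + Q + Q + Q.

Repeated addition: build up to 4Q.
2Q: tangent at (3, 5): λ = (3·3² + 6)/(2·5) ≡ 2/10. 10⁻¹ ≡ 28 (mod 31) since 10·28 = 280 ≡ 1, so λ ≡ 2·28 ≡ 25.
  x = λ² - 3 - 3 = 625 - 6 ≡ 30; y = λ·(3 - 30) - 5 ≡ 2. → (30, 2)
3Q: (30, 2) + (3, 5). λ = (5 - 2)/(3 - 30) ≡ 3/4 mod 31. 4⁻¹ ≡ 8 (mod 31) since 4·8 = 32 ≡ 1, so λ ≡ 24.
  x = λ² - 30 - 3 = 576 - 33 ≡ 16; y = λ·(30 - 16) - 2 ≡ 24. → (16, 24)
4Q: (16, 24) + (3, 5). λ = (5 - 24)/(3 - 16) ≡ 12/18 mod 31. 18⁻¹ ≡ 19 (mod 31), so λ ≡ 11.
  x = λ² - 16 - 3 = 121 - 19 ≡ 9; y = λ·(16 - 9) - 24 ≡ 22. → (9, 22)

(9, 22)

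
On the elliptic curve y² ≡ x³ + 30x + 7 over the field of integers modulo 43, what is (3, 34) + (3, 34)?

(10, 24)

tangent at (3, 34): λ = (3·3² + 30)/(2·34) ≡ 14/25. 25⁻¹ ≡ 31 (mod 43), so λ ≡ 14·31 ≡ 4.
  x = λ² - 3 - 3 = 16 - 6 ≡ 10; y = λ·(3 - 10) - 34 ≡ 24. → (10, 24)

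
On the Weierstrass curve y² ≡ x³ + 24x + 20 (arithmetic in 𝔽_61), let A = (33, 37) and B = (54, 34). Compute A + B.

(40, 25)

(33, 37) + (54, 34). λ = (34 - 37)/(54 - 33) ≡ 58/21 mod 61. 21⁻¹ ≡ 32 (mod 61), so λ ≡ 26.
  x = λ² - 33 - 54 = 676 - 87 ≡ 40; y = λ·(33 - 40) - 37 ≡ 25. → (40, 25)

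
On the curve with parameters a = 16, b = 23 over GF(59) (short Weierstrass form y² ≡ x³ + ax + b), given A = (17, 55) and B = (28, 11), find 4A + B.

First 4A:
Double-and-add on 4 = (100)₂. Start with A = (17, 55) for the leading 1-bit.
double: tangent at (17, 55): λ = (3·17² + 16)/(2·55) ≡ 57/51. 51⁻¹ ≡ 22 (mod 59), so λ ≡ 57·22 ≡ 15.
  x = λ² - 17 - 17 = 225 - 34 ≡ 14; y = λ·(17 - 14) - 55 ≡ 49. → (14, 49)
double: tangent at (14, 49): λ = (3·14² + 16)/(2·49) ≡ 14/39. 39⁻¹ ≡ 56 (mod 59) since 39·56 = 2184 ≡ 1, so λ ≡ 14·56 ≡ 17.
  x = λ² - 14 - 14 = 289 - 28 ≡ 25; y = λ·(14 - 25) - 49 ≡ 0. → (25, 0)
4A = (25, 0).
Finally 4A + B:
(25, 0) + (28, 11). λ = (11 - 0)/(28 - 25) ≡ 11/3 mod 59. 3⁻¹ ≡ 20 (mod 59), so λ ≡ 43.
  x = λ² - 25 - 28 = 1849 - 53 ≡ 26; y = λ·(25 - 26) - 0 ≡ 16. → (26, 16)

(26, 16)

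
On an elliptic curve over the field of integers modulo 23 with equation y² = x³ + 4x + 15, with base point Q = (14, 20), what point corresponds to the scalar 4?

(16, 9)

Repeated addition: build up to 4Q.
2Q: tangent at (14, 20): λ = (3·14² + 4)/(2·20) ≡ 17/17. 17⁻¹ ≡ 19 (mod 23) since 17·19 = 323 ≡ 1, so λ ≡ 17·19 ≡ 1.
  x = λ² - 14 - 14 = 1 - 28 ≡ 19; y = λ·(14 - 19) - 20 ≡ 21. → (19, 21)
3Q: (19, 21) + (14, 20). λ = (20 - 21)/(14 - 19) ≡ 22/18 mod 23. 18⁻¹ ≡ 9 (mod 23) since 18·9 = 162 ≡ 1, so λ ≡ 14.
  x = λ² - 19 - 14 = 196 - 33 ≡ 2; y = λ·(19 - 2) - 21 ≡ 10. → (2, 10)
4Q: (2, 10) + (14, 20). λ = (20 - 10)/(14 - 2) ≡ 10/12 mod 23. 12⁻¹ ≡ 2 (mod 23), so λ ≡ 20.
  x = λ² - 2 - 14 = 400 - 16 ≡ 16; y = λ·(2 - 16) - 10 ≡ 9. → (16, 9)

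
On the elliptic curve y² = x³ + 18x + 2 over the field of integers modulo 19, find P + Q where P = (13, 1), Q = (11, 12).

(13, 1) + (11, 12). λ = (12 - 1)/(11 - 13) ≡ 11/17 mod 19. 17⁻¹ ≡ 9 (mod 19) since 17·9 = 153 ≡ 1, so λ ≡ 4.
  x = λ² - 13 - 11 = 16 - 24 ≡ 11; y = λ·(13 - 11) - 1 ≡ 7. → (11, 7)

(11, 7)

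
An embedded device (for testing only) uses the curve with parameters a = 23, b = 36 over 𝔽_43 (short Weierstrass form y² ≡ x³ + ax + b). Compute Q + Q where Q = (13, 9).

tangent at (13, 9): λ = (3·13² + 23)/(2·9) ≡ 14/18. 18⁻¹ ≡ 12 (mod 43), so λ ≡ 14·12 ≡ 39.
  x = λ² - 13 - 13 = 1521 - 26 ≡ 33; y = λ·(13 - 33) - 9 ≡ 28. → (33, 28)

(33, 28)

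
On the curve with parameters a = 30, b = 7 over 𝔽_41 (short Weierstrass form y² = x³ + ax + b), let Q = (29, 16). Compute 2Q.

(26, 35)

tangent at (29, 16): λ = (3·29² + 30)/(2·16) ≡ 11/32. 32⁻¹ ≡ 9 (mod 41), so λ ≡ 11·9 ≡ 17.
  x = λ² - 29 - 29 = 289 - 58 ≡ 26; y = λ·(29 - 26) - 16 ≡ 35. → (26, 35)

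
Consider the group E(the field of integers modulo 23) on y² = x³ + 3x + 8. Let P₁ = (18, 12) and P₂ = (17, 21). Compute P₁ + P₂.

(0, 10)

(18, 12) + (17, 21). λ = (21 - 12)/(17 - 18) ≡ 9/22 mod 23. 22⁻¹ ≡ 22 (mod 23), so λ ≡ 14.
  x = λ² - 18 - 17 = 196 - 35 ≡ 0; y = λ·(18 - 0) - 12 ≡ 10. → (0, 10)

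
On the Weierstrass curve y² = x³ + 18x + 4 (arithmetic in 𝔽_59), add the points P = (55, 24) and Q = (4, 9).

(55, 24) + (4, 9). λ = (9 - 24)/(4 - 55) ≡ 44/8 mod 59. 8⁻¹ ≡ 37 (mod 59), so λ ≡ 35.
  x = λ² - 55 - 4 = 1225 - 59 ≡ 45; y = λ·(55 - 45) - 24 ≡ 31. → (45, 31)

(45, 31)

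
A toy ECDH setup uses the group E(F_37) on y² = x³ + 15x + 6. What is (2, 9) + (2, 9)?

(26, 29)

tangent at (2, 9): λ = (3·2² + 15)/(2·9) ≡ 27/18. 18⁻¹ ≡ 35 (mod 37), so λ ≡ 27·35 ≡ 20.
  x = λ² - 2 - 2 = 400 - 4 ≡ 26; y = λ·(2 - 26) - 9 ≡ 29. → (26, 29)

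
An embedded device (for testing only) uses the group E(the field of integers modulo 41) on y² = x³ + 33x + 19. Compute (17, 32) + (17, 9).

The two points share x = 17 and their y-coordinates satisfy 32 + 9 ≡ 0 (mod 41), so they are inverses. Their sum is O.

O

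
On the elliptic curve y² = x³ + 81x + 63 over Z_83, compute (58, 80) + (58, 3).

The two points share x = 58 and their y-coordinates satisfy 80 + 3 ≡ 0 (mod 83), so they are inverses. Their sum is O.

O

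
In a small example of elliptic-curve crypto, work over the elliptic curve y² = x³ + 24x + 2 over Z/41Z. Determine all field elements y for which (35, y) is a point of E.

none

x³ + 24x + 2 = 43717 ≡ 11 (mod 41).
11 is a non-residue mod 41; no y exists.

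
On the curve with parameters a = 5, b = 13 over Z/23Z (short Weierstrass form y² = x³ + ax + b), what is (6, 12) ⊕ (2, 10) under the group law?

(21, 15)

(6, 12) + (2, 10). λ = (10 - 12)/(2 - 6) ≡ 21/19 mod 23. 19⁻¹ ≡ 17 (mod 23), so λ ≡ 12.
  x = λ² - 6 - 2 = 144 - 8 ≡ 21; y = λ·(6 - 21) - 12 ≡ 15. → (21, 15)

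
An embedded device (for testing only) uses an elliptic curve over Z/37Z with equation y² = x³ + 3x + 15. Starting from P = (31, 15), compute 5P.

Repeated addition: build up to 5P.
2P: tangent at (31, 15): λ = (3·31² + 3)/(2·15) ≡ 0/30. 30⁻¹ ≡ 21 (mod 37), so λ ≡ 0·21 ≡ 0.
  x = λ² - 31 - 31 = 0 - 62 ≡ 12; y = λ·(31 - 12) - 15 ≡ 22. → (12, 22)
3P: (12, 22) + (31, 15). λ = (15 - 22)/(31 - 12) ≡ 30/19 mod 37. 19⁻¹ ≡ 2 (mod 37), so λ ≡ 23.
  x = λ² - 12 - 31 = 529 - 43 ≡ 5; y = λ·(12 - 5) - 22 ≡ 28. → (5, 28)
4P: (5, 28) + (31, 15). λ = (15 - 28)/(31 - 5) ≡ 24/26 mod 37. 26⁻¹ ≡ 10 (mod 37), so λ ≡ 18.
  x = λ² - 5 - 31 = 324 - 36 ≡ 29; y = λ·(5 - 29) - 28 ≡ 21. → (29, 21)
5P: (29, 21) + (31, 15). λ = (15 - 21)/(31 - 29) ≡ 31/2 mod 37. 2⁻¹ ≡ 19 (mod 37) since 2·19 = 38 ≡ 1, so λ ≡ 34.
  x = λ² - 29 - 31 = 1156 - 60 ≡ 23; y = λ·(29 - 23) - 21 ≡ 35. → (23, 35)

(23, 35)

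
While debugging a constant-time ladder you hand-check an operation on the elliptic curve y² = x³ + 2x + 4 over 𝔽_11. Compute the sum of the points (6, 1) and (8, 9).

(6, 1) + (8, 9). λ = (9 - 1)/(8 - 6) ≡ 8/2 mod 11. 2⁻¹ ≡ 6 (mod 11), so λ ≡ 4.
  x = λ² - 6 - 8 = 16 - 14 ≡ 2; y = λ·(6 - 2) - 1 ≡ 4. → (2, 4)

(2, 4)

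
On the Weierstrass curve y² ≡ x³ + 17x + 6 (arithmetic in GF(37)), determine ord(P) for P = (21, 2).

2P: tangent at (21, 2): λ = (3·21² + 17)/(2·2) ≡ 8/4. 4⁻¹ ≡ 28 (mod 37), so λ ≡ 8·28 ≡ 2.
  x = λ² - 21 - 21 = 4 - 42 ≡ 36; y = λ·(21 - 36) - 2 ≡ 5. → (36, 5)
3P: (36, 5) + (21, 2). λ = (2 - 5)/(21 - 36) ≡ 34/22 mod 37. 22⁻¹ ≡ 32 (mod 37), so λ ≡ 15.
  x = λ² - 36 - 21 = 225 - 57 ≡ 20; y = λ·(36 - 20) - 5 ≡ 13. → (20, 13)
4P: (20, 13) + (21, 2). λ = (2 - 13)/(21 - 20) ≡ 26/1 mod 37. 1⁻¹ ≡ 1 (mod 37) since 1·1 = 1 ≡ 1, so λ ≡ 26.
  x = λ² - 20 - 21 = 676 - 41 ≡ 6; y = λ·(20 - 6) - 13 ≡ 18. → (6, 18)
5P: (6, 18) + (21, 2). λ = (2 - 18)/(21 - 6) ≡ 21/15 mod 37. 15⁻¹ ≡ 5 (mod 37) since 15·5 = 75 ≡ 1, so λ ≡ 31.
  x = λ² - 6 - 21 = 961 - 27 ≡ 9; y = λ·(6 - 9) - 18 ≡ 0. → (9, 0)
6P: (9, 0) + (21, 2). λ = (2 - 0)/(21 - 9) ≡ 2/12 mod 37. 12⁻¹ ≡ 34 (mod 37) since 12·34 = 408 ≡ 1, so λ ≡ 31.
  x = λ² - 9 - 21 = 961 - 30 ≡ 6; y = λ·(9 - 6) - 0 ≡ 19. → (6, 19)
7P: (6, 19) + (21, 2). λ = (2 - 19)/(21 - 6) ≡ 20/15 mod 37. 15⁻¹ ≡ 5 (mod 37), so λ ≡ 26.
  x = λ² - 6 - 21 = 676 - 27 ≡ 20; y = λ·(6 - 20) - 19 ≡ 24. → (20, 24)
8P: (20, 24) + (21, 2). λ = (2 - 24)/(21 - 20) ≡ 15/1 mod 37. 1⁻¹ ≡ 1 (mod 37) since 1·1 = 1 ≡ 1, so λ ≡ 15.
  x = λ² - 20 - 21 = 225 - 41 ≡ 36; y = λ·(20 - 36) - 24 ≡ 32. → (36, 32)
9P: (36, 32) + (21, 2). λ = (2 - 32)/(21 - 36) ≡ 7/22 mod 37. 22⁻¹ ≡ 32 (mod 37) since 22·32 = 704 ≡ 1, so λ ≡ 2.
  x = λ² - 36 - 21 = 4 - 57 ≡ 21; y = λ·(36 - 21) - 32 ≡ 35. → (21, 35)
10P: (21, 35) + (21, 2): same x and y₁ ≡ -y₂, so the sum is 𝒪.
10P = 𝒪, so the order is 10.

10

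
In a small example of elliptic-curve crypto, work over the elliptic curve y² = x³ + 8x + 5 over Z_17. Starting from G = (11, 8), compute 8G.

(7, 9)

Double-and-add on 8 = (1000)₂. Start with G = (11, 8) for the leading 1-bit.
double: tangent at (11, 8): λ = (3·11² + 8)/(2·8) ≡ 14/16. 16⁻¹ ≡ 16 (mod 17) since 16·16 = 256 ≡ 1, so λ ≡ 14·16 ≡ 3.
  x = λ² - 11 - 11 = 9 - 22 ≡ 4; y = λ·(11 - 4) - 8 ≡ 13. → (4, 13)
double: tangent at (4, 13): λ = (3·4² + 8)/(2·13) ≡ 5/9. 9⁻¹ ≡ 2 (mod 17), so λ ≡ 5·2 ≡ 10.
  x = λ² - 4 - 4 = 100 - 8 ≡ 7; y = λ·(4 - 7) - 13 ≡ 8. → (7, 8)
double: tangent at (7, 8): λ = (3·7² + 8)/(2·8) ≡ 2/16. 16⁻¹ ≡ 16 (mod 17), so λ ≡ 2·16 ≡ 15.
  x = λ² - 7 - 7 = 225 - 14 ≡ 7; y = λ·(7 - 7) - 8 ≡ 9. → (7, 9)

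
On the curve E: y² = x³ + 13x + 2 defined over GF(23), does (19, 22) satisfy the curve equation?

y² = 22² ≡ 1; x³ + 13x + 2 = 7108 ≡ 1 (mod 23). 1 = 1.

yes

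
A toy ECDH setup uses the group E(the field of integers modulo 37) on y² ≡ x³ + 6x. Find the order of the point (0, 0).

2P: (0, 0) + (0, 0): same x and y₁ ≡ -y₂, so the sum is ∞.
2P = ∞, so the order is 2.

2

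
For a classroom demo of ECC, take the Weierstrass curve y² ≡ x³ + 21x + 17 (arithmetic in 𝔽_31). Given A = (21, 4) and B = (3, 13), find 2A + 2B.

First 2A:
Repeated addition: build up to 2A.
2A: tangent at (21, 4): λ = (3·21² + 21)/(2·4) ≡ 11/8. 8⁻¹ ≡ 4 (mod 31) since 8·4 = 32 ≡ 1, so λ ≡ 11·4 ≡ 13.
  x = λ² - 21 - 21 = 169 - 42 ≡ 3; y = λ·(21 - 3) - 4 ≡ 13. → (3, 13)
2A = (3, 13).
Next 2B:
Repeated addition: build up to 2B.
2B: tangent at (3, 13): λ = (3·3² + 21)/(2·13) ≡ 17/26. 26⁻¹ ≡ 6 (mod 31) since 26·6 = 156 ≡ 1, so λ ≡ 17·6 ≡ 9.
  x = λ² - 3 - 3 = 81 - 6 ≡ 13; y = λ·(3 - 13) - 13 ≡ 21. → (13, 21)
2B = (13, 21).
Finally 2A + 2B:
(3, 13) + (13, 21). λ = (21 - 13)/(13 - 3) ≡ 8/10 mod 31. 10⁻¹ ≡ 28 (mod 31), so λ ≡ 7.
  x = λ² - 3 - 13 = 49 - 16 ≡ 2; y = λ·(3 - 2) - 13 ≡ 25. → (2, 25)

(2, 25)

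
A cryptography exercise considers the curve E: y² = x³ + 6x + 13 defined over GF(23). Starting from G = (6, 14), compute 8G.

Repeated addition: build up to 8G.
2G: tangent at (6, 14): λ = (3·6² + 6)/(2·14) ≡ 22/5. 5⁻¹ ≡ 14 (mod 23), so λ ≡ 22·14 ≡ 9.
  x = λ² - 6 - 6 = 81 - 12 ≡ 0; y = λ·(6 - 0) - 14 ≡ 17. → (0, 17)
3G: (0, 17) + (6, 14). λ = (14 - 17)/(6 - 0) ≡ 20/6 mod 23. 6⁻¹ ≡ 4 (mod 23), so λ ≡ 11.
  x = λ² - 0 - 6 = 121 - 6 ≡ 0; y = λ·(0 - 0) - 17 ≡ 6. → (0, 6)
4G: (0, 6) + (6, 14). λ = (14 - 6)/(6 - 0) ≡ 8/6 mod 23. 6⁻¹ ≡ 4 (mod 23) since 6·4 = 24 ≡ 1, so λ ≡ 9.
  x = λ² - 0 - 6 = 81 - 6 ≡ 6; y = λ·(0 - 6) - 6 ≡ 9. → (6, 9)
5G: (6, 9) + (6, 14): same x and y₁ ≡ -y₂, so the sum is ∞.
6G: ∞ + (6, 14) = (6, 14) (identity).
7G: tangent at (6, 14): λ = (3·6² + 6)/(2·14) ≡ 22/5. 5⁻¹ ≡ 14 (mod 23) since 5·14 = 70 ≡ 1, so λ ≡ 22·14 ≡ 9.
  x = λ² - 6 - 6 = 81 - 12 ≡ 0; y = λ·(6 - 0) - 14 ≡ 17. → (0, 17)
8G: (0, 17) + (6, 14). λ = (14 - 17)/(6 - 0) ≡ 20/6 mod 23. 6⁻¹ ≡ 4 (mod 23), so λ ≡ 11.
  x = λ² - 0 - 6 = 121 - 6 ≡ 0; y = λ·(0 - 0) - 17 ≡ 6. → (0, 6)

(0, 6)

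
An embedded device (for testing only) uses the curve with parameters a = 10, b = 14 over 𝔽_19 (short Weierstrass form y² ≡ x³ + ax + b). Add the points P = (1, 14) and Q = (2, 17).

(6, 9)

(1, 14) + (2, 17). λ = (17 - 14)/(2 - 1) ≡ 3/1 mod 19. 1⁻¹ ≡ 1 (mod 19), so λ ≡ 3.
  x = λ² - 1 - 2 = 9 - 3 ≡ 6; y = λ·(1 - 6) - 14 ≡ 9. → (6, 9)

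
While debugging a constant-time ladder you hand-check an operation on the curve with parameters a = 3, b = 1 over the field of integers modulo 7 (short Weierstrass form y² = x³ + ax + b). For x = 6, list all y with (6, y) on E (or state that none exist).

x³ + 3x + 1 = 235 ≡ 4 (mod 7).
Square roots of 4 mod 7: 2 and 5 (since 2² = 4 ≡ 4).

2, 5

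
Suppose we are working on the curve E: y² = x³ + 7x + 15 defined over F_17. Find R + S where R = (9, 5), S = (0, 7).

(7, 4)

(9, 5) + (0, 7). λ = (7 - 5)/(0 - 9) ≡ 2/8 mod 17. 8⁻¹ ≡ 15 (mod 17), so λ ≡ 13.
  x = λ² - 9 - 0 = 169 - 9 ≡ 7; y = λ·(9 - 7) - 5 ≡ 4. → (7, 4)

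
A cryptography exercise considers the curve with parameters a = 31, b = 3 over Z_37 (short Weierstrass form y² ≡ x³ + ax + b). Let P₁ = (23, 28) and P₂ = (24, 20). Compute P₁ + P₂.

(17, 35)

(23, 28) + (24, 20). λ = (20 - 28)/(24 - 23) ≡ 29/1 mod 37. 1⁻¹ ≡ 1 (mod 37) since 1·1 = 1 ≡ 1, so λ ≡ 29.
  x = λ² - 23 - 24 = 841 - 47 ≡ 17; y = λ·(23 - 17) - 28 ≡ 35. → (17, 35)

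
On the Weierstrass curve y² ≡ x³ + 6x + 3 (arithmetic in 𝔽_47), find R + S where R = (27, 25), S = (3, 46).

(42, 41)

(27, 25) + (3, 46). λ = (46 - 25)/(3 - 27) ≡ 21/23 mod 47. 23⁻¹ ≡ 45 (mod 47) since 23·45 = 1035 ≡ 1, so λ ≡ 5.
  x = λ² - 27 - 3 = 25 - 30 ≡ 42; y = λ·(27 - 42) - 25 ≡ 41. → (42, 41)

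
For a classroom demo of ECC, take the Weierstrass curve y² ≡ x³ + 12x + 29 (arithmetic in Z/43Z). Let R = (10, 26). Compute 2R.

tangent at (10, 26): λ = (3·10² + 12)/(2·26) ≡ 11/9. 9⁻¹ ≡ 24 (mod 43), so λ ≡ 11·24 ≡ 6.
  x = λ² - 10 - 10 = 36 - 20 ≡ 16; y = λ·(10 - 16) - 26 ≡ 24. → (16, 24)

(16, 24)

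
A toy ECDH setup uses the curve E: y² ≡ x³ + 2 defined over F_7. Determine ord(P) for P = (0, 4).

3

2P: tangent at (0, 4): λ = (3·0² + 0)/(2·4) ≡ 0/1. 1⁻¹ ≡ 1 (mod 7) since 1·1 = 1 ≡ 1, so λ ≡ 0·1 ≡ 0.
  x = λ² - 0 - 0 = 0 - 0 ≡ 0; y = λ·(0 - 0) - 4 ≡ 3. → (0, 3)
3P: (0, 3) + (0, 4): same x and y₁ ≡ -y₂, so the sum is 𝒪.
3P = 𝒪, so the order is 3.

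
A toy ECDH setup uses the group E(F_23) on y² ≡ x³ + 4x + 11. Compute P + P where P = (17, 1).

(20, 15)

tangent at (17, 1): λ = (3·17² + 4)/(2·1) ≡ 20/2. 2⁻¹ ≡ 12 (mod 23) since 2·12 = 24 ≡ 1, so λ ≡ 20·12 ≡ 10.
  x = λ² - 17 - 17 = 100 - 34 ≡ 20; y = λ·(17 - 20) - 1 ≡ 15. → (20, 15)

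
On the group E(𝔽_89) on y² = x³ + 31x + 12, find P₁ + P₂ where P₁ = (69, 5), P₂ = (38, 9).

(80, 28)

(69, 5) + (38, 9). λ = (9 - 5)/(38 - 69) ≡ 4/58 mod 89. 58⁻¹ ≡ 66 (mod 89), so λ ≡ 86.
  x = λ² - 69 - 38 = 7396 - 107 ≡ 80; y = λ·(69 - 80) - 5 ≡ 28. → (80, 28)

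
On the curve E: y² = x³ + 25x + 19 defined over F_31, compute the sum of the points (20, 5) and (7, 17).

(20, 5) + (7, 17). λ = (17 - 5)/(7 - 20) ≡ 12/18 mod 31. 18⁻¹ ≡ 19 (mod 31) since 18·19 = 342 ≡ 1, so λ ≡ 11.
  x = λ² - 20 - 7 = 121 - 27 ≡ 1; y = λ·(20 - 1) - 5 ≡ 18. → (1, 18)

(1, 18)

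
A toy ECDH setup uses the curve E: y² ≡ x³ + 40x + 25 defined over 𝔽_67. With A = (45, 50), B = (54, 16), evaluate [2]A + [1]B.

First 2A:
Repeated addition: build up to 2A.
2A: tangent at (45, 50): λ = (3·45² + 40)/(2·50) ≡ 18/33. 33⁻¹ ≡ 65 (mod 67) since 33·65 = 2145 ≡ 1, so λ ≡ 18·65 ≡ 31.
  x = λ² - 45 - 45 = 961 - 90 ≡ 0; y = λ·(45 - 0) - 50 ≡ 5. → (0, 5)
2A = (0, 5).
Finally 2A + B:
(0, 5) + (54, 16). λ = (16 - 5)/(54 - 0) ≡ 11/54 mod 67. 54⁻¹ ≡ 36 (mod 67) since 54·36 = 1944 ≡ 1, so λ ≡ 61.
  x = λ² - 0 - 54 = 3721 - 54 ≡ 49; y = λ·(0 - 49) - 5 ≡ 21. → (49, 21)

(49, 21)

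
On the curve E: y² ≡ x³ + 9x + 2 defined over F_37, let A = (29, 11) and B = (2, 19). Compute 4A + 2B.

First 4A:
Double-and-add on 4 = (100)₂. Start with A = (29, 11) for the leading 1-bit.
double: tangent at (29, 11): λ = (3·29² + 9)/(2·11) ≡ 16/22. 22⁻¹ ≡ 32 (mod 37), so λ ≡ 16·32 ≡ 31.
  x = λ² - 29 - 29 = 961 - 58 ≡ 15; y = λ·(29 - 15) - 11 ≡ 16. → (15, 16)
double: tangent at (15, 16): λ = (3·15² + 9)/(2·16) ≡ 18/32. 32⁻¹ ≡ 22 (mod 37), so λ ≡ 18·22 ≡ 26.
  x = λ² - 15 - 15 = 676 - 30 ≡ 17; y = λ·(15 - 17) - 16 ≡ 6. → (17, 6)
4A = (17, 6).
Next 2B:
Repeated addition: build up to 2B.
2B: tangent at (2, 19): λ = (3·2² + 9)/(2·19) ≡ 21/1. 1⁻¹ ≡ 1 (mod 37) since 1·1 = 1 ≡ 1, so λ ≡ 21·1 ≡ 21.
  x = λ² - 2 - 2 = 441 - 4 ≡ 30; y = λ·(2 - 30) - 19 ≡ 22. → (30, 22)
2B = (30, 22).
Finally 4A + 2B:
(17, 6) + (30, 22). λ = (22 - 6)/(30 - 17) ≡ 16/13 mod 37. 13⁻¹ ≡ 20 (mod 37), so λ ≡ 24.
  x = λ² - 17 - 30 = 576 - 47 ≡ 11; y = λ·(17 - 11) - 6 ≡ 27. → (11, 27)

(11, 27)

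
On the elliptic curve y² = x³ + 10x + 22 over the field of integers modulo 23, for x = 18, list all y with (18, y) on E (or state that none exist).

10, 13

x³ + 10x + 22 = 6034 ≡ 8 (mod 23).
Square roots of 8 mod 23: 10 and 13 (since 10² = 100 ≡ 8).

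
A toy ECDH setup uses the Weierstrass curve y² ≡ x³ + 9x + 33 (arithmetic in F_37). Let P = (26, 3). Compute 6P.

(17, 20)

Double-and-add on 6 = (110)₂. Start with P = (26, 3) for the leading 1-bit.
double: tangent at (26, 3): λ = (3·26² + 9)/(2·3) ≡ 2/6. 6⁻¹ ≡ 31 (mod 37) since 6·31 = 186 ≡ 1, so λ ≡ 2·31 ≡ 25.
  x = λ² - 26 - 26 = 625 - 52 ≡ 18; y = λ·(26 - 18) - 3 ≡ 12. → (18, 12)
add P: (18, 12) + (26, 3). λ = (3 - 12)/(26 - 18) ≡ 28/8 mod 37. 8⁻¹ ≡ 14 (mod 37), so λ ≡ 22.
  x = λ² - 18 - 26 = 484 - 44 ≡ 33; y = λ·(18 - 33) - 12 ≡ 28. → (33, 28)
double: tangent at (33, 28): λ = (3·33² + 9)/(2·28) ≡ 20/19. 19⁻¹ ≡ 2 (mod 37), so λ ≡ 20·2 ≡ 3.
  x = λ² - 33 - 33 = 9 - 66 ≡ 17; y = λ·(33 - 17) - 28 ≡ 20. → (17, 20)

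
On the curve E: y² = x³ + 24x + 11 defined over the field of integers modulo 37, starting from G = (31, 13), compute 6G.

Repeated addition: build up to 6G.
2G: tangent at (31, 13): λ = (3·31² + 24)/(2·13) ≡ 21/26. 26⁻¹ ≡ 10 (mod 37), so λ ≡ 21·10 ≡ 25.
  x = λ² - 31 - 31 = 625 - 62 ≡ 8; y = λ·(31 - 8) - 13 ≡ 7. → (8, 7)
3G: (8, 7) + (31, 13). λ = (13 - 7)/(31 - 8) ≡ 6/23 mod 37. 23⁻¹ ≡ 29 (mod 37), so λ ≡ 26.
  x = λ² - 8 - 31 = 676 - 39 ≡ 8; y = λ·(8 - 8) - 7 ≡ 30. → (8, 30)
4G: (8, 30) + (31, 13). λ = (13 - 30)/(31 - 8) ≡ 20/23 mod 37. 23⁻¹ ≡ 29 (mod 37) since 23·29 = 667 ≡ 1, so λ ≡ 25.
  x = λ² - 8 - 31 = 625 - 39 ≡ 31; y = λ·(8 - 31) - 30 ≡ 24. → (31, 24)
5G: (31, 24) + (31, 13): same x and y₁ ≡ -y₂, so the sum is ∞.
6G: ∞ + (31, 13) = (31, 13) (identity).

(31, 13)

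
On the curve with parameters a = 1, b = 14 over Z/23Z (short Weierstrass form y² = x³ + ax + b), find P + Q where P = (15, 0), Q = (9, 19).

(15, 0) + (9, 19). λ = (19 - 0)/(9 - 15) ≡ 19/17 mod 23. 17⁻¹ ≡ 19 (mod 23), so λ ≡ 16.
  x = λ² - 15 - 9 = 256 - 24 ≡ 2; y = λ·(15 - 2) - 0 ≡ 1. → (2, 1)

(2, 1)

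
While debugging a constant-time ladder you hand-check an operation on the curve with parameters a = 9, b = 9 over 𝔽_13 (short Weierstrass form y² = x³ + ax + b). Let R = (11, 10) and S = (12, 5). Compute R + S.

(11, 10) + (12, 5). λ = (5 - 10)/(12 - 11) ≡ 8/1 mod 13. 1⁻¹ ≡ 1 (mod 13) since 1·1 = 1 ≡ 1, so λ ≡ 8.
  x = λ² - 11 - 12 = 64 - 23 ≡ 2; y = λ·(11 - 2) - 10 ≡ 10. → (2, 10)

(2, 10)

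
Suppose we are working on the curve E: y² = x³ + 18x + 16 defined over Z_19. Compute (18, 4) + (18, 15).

The two points share x = 18 and their y-coordinates satisfy 4 + 15 ≡ 0 (mod 19), so they are inverses. Their sum is 𝒪.

O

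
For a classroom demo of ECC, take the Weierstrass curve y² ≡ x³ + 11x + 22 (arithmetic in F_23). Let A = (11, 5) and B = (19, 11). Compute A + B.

(18, 7)

(11, 5) + (19, 11). λ = (11 - 5)/(19 - 11) ≡ 6/8 mod 23. 8⁻¹ ≡ 3 (mod 23) since 8·3 = 24 ≡ 1, so λ ≡ 18.
  x = λ² - 11 - 19 = 324 - 30 ≡ 18; y = λ·(11 - 18) - 5 ≡ 7. → (18, 7)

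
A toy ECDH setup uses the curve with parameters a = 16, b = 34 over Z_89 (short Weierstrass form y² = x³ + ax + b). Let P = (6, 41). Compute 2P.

(13, 83)

tangent at (6, 41): λ = (3·6² + 16)/(2·41) ≡ 35/82. 82⁻¹ ≡ 38 (mod 89), so λ ≡ 35·38 ≡ 84.
  x = λ² - 6 - 6 = 7056 - 12 ≡ 13; y = λ·(6 - 13) - 41 ≡ 83. → (13, 83)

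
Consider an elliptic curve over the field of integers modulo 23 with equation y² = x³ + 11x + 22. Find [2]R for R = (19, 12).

tangent at (19, 12): λ = (3·19² + 11)/(2·12) ≡ 13/1. 1⁻¹ ≡ 1 (mod 23), so λ ≡ 13·1 ≡ 13.
  x = λ² - 19 - 19 = 169 - 38 ≡ 16; y = λ·(19 - 16) - 12 ≡ 4. → (16, 4)

(16, 4)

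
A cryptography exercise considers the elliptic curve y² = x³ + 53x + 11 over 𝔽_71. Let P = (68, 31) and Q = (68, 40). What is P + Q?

O

The two points share x = 68 and their y-coordinates satisfy 31 + 40 ≡ 0 (mod 71), so they are inverses. Their sum is O.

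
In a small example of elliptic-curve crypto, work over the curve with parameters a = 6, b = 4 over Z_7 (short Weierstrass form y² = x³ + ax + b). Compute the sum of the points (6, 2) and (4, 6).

(1, 2)

(6, 2) + (4, 6). λ = (6 - 2)/(4 - 6) ≡ 4/5 mod 7. 5⁻¹ ≡ 3 (mod 7) since 5·3 = 15 ≡ 1, so λ ≡ 5.
  x = λ² - 6 - 4 = 25 - 10 ≡ 1; y = λ·(6 - 1) - 2 ≡ 2. → (1, 2)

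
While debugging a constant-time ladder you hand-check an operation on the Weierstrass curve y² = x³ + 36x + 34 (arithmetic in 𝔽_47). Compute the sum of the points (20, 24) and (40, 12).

(20, 24) + (40, 12). λ = (12 - 24)/(40 - 20) ≡ 35/20 mod 47. 20⁻¹ ≡ 40 (mod 47) since 20·40 = 800 ≡ 1, so λ ≡ 37.
  x = λ² - 20 - 40 = 1369 - 60 ≡ 40; y = λ·(20 - 40) - 24 ≡ 35. → (40, 35)

(40, 35)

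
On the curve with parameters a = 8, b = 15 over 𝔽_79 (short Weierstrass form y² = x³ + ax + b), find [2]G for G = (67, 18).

(70, 77)

tangent at (67, 18): λ = (3·67² + 8)/(2·18) ≡ 45/36. 36⁻¹ ≡ 11 (mod 79), so λ ≡ 45·11 ≡ 21.
  x = λ² - 67 - 67 = 441 - 134 ≡ 70; y = λ·(67 - 70) - 18 ≡ 77. → (70, 77)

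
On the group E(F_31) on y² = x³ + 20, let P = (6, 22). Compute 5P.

Double-and-add on 5 = (101)₂. Start with P = (6, 22) for the leading 1-bit.
double: tangent at (6, 22): λ = (3·6² + 0)/(2·22) ≡ 15/13. 13⁻¹ ≡ 12 (mod 31), so λ ≡ 15·12 ≡ 25.
  x = λ² - 6 - 6 = 625 - 12 ≡ 24; y = λ·(6 - 24) - 22 ≡ 24. → (24, 24)
double: tangent at (24, 24): λ = (3·24² + 0)/(2·24) ≡ 23/17. 17⁻¹ ≡ 11 (mod 31), so λ ≡ 23·11 ≡ 5.
  x = λ² - 24 - 24 = 25 - 48 ≡ 8; y = λ·(24 - 8) - 24 ≡ 25. → (8, 25)
add P: (8, 25) + (6, 22). λ = (22 - 25)/(6 - 8) ≡ 28/29 mod 31. 29⁻¹ ≡ 15 (mod 31) since 29·15 = 435 ≡ 1, so λ ≡ 17.
  x = λ² - 8 - 6 = 289 - 14 ≡ 27; y = λ·(8 - 27) - 25 ≡ 24. → (27, 24)

(27, 24)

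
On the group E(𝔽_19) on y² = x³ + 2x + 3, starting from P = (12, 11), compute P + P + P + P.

(5, 10)

Double-and-add on 4 = (100)₂. Start with P = (12, 11) for the leading 1-bit.
double: tangent at (12, 11): λ = (3·12² + 2)/(2·11) ≡ 16/3. 3⁻¹ ≡ 13 (mod 19), so λ ≡ 16·13 ≡ 18.
  x = λ² - 12 - 12 = 324 - 24 ≡ 15; y = λ·(12 - 15) - 11 ≡ 11. → (15, 11)
double: tangent at (15, 11): λ = (3·15² + 2)/(2·11) ≡ 12/3. 3⁻¹ ≡ 13 (mod 19), so λ ≡ 12·13 ≡ 4.
  x = λ² - 15 - 15 = 16 - 30 ≡ 5; y = λ·(15 - 5) - 11 ≡ 10. → (5, 10)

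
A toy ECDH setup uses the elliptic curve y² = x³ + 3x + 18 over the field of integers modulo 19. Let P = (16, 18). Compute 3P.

Repeated addition: build up to 3P.
2P: tangent at (16, 18): λ = (3·16² + 3)/(2·18) ≡ 11/17. 17⁻¹ ≡ 9 (mod 19), so λ ≡ 11·9 ≡ 4.
  x = λ² - 16 - 16 = 16 - 32 ≡ 3; y = λ·(16 - 3) - 18 ≡ 15. → (3, 15)
3P: (3, 15) + (16, 18). λ = (18 - 15)/(16 - 3) ≡ 3/13 mod 19. 13⁻¹ ≡ 3 (mod 19), so λ ≡ 9.
  x = λ² - 3 - 16 = 81 - 19 ≡ 5; y = λ·(3 - 5) - 15 ≡ 5. → (5, 5)

(5, 5)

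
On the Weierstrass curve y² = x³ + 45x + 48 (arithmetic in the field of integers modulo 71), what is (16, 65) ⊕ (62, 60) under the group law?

(47, 14)

(16, 65) + (62, 60). λ = (60 - 65)/(62 - 16) ≡ 66/46 mod 71. 46⁻¹ ≡ 17 (mod 71), so λ ≡ 57.
  x = λ² - 16 - 62 = 3249 - 78 ≡ 47; y = λ·(16 - 47) - 65 ≡ 14. → (47, 14)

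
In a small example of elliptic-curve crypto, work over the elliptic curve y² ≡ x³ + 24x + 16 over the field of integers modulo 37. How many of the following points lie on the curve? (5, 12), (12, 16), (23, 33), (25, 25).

1

(5, 12): 12² ≡ 33, rhs ≡ 2 → off.
(12, 16): 16² ≡ 34, rhs ≡ 34 → on.
(23, 33): 33² ≡ 16, rhs ≡ 7 → off.
(25, 25): 25² ≡ 33, rhs ≡ 35 → off.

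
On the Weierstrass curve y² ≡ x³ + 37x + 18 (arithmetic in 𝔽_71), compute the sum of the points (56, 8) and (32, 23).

(56, 8) + (32, 23). λ = (23 - 8)/(32 - 56) ≡ 15/47 mod 71. 47⁻¹ ≡ 68 (mod 71), so λ ≡ 26.
  x = λ² - 56 - 32 = 676 - 88 ≡ 20; y = λ·(56 - 20) - 8 ≡ 5. → (20, 5)

(20, 5)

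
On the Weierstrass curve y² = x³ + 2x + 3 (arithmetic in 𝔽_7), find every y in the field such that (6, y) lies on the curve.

0

x³ + 2x + 3 = 231 ≡ 0 (mod 7).
Only y = 0 satisfies y² ≡ 0.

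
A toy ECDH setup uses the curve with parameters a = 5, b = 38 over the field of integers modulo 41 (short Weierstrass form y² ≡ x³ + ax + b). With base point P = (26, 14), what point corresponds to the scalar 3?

Repeated addition: build up to 3P.
2P: tangent at (26, 14): λ = (3·26² + 5)/(2·14) ≡ 24/28. 28⁻¹ ≡ 22 (mod 41), so λ ≡ 24·22 ≡ 36.
  x = λ² - 26 - 26 = 1296 - 52 ≡ 14; y = λ·(26 - 14) - 14 ≡ 8. → (14, 8)
3P: (14, 8) + (26, 14). λ = (14 - 8)/(26 - 14) ≡ 6/12 mod 41. 12⁻¹ ≡ 24 (mod 41), so λ ≡ 21.
  x = λ² - 14 - 26 = 441 - 40 ≡ 32; y = λ·(14 - 32) - 8 ≡ 24. → (32, 24)

(32, 24)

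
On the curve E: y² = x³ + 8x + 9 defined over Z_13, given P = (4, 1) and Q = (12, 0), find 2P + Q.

(4, 12)

First 2P:
Repeated addition: build up to 2P.
2P: tangent at (4, 1): λ = (3·4² + 8)/(2·1) ≡ 4/2. 2⁻¹ ≡ 7 (mod 13), so λ ≡ 4·7 ≡ 2.
  x = λ² - 4 - 4 = 4 - 8 ≡ 9; y = λ·(4 - 9) - 1 ≡ 2. → (9, 2)
2P = (9, 2).
Finally 2P + Q:
(9, 2) + (12, 0). λ = (0 - 2)/(12 - 9) ≡ 11/3 mod 13. 3⁻¹ ≡ 9 (mod 13), so λ ≡ 8.
  x = λ² - 9 - 12 = 64 - 21 ≡ 4; y = λ·(9 - 4) - 2 ≡ 12. → (4, 12)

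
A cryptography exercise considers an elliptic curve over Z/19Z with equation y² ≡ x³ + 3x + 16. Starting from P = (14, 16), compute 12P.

(8, 1)

Repeated addition: build up to 12P.
2P: tangent at (14, 16): λ = (3·14² + 3)/(2·16) ≡ 2/13. 13⁻¹ ≡ 3 (mod 19), so λ ≡ 2·3 ≡ 6.
  x = λ² - 14 - 14 = 36 - 28 ≡ 8; y = λ·(14 - 8) - 16 ≡ 1. → (8, 1)
3P: (8, 1) + (14, 16). λ = (16 - 1)/(14 - 8) ≡ 15/6 mod 19. 6⁻¹ ≡ 16 (mod 19), so λ ≡ 12.
  x = λ² - 8 - 14 = 144 - 22 ≡ 8; y = λ·(8 - 8) - 1 ≡ 18. → (8, 18)
4P: (8, 18) + (14, 16). λ = (16 - 18)/(14 - 8) ≡ 17/6 mod 19. 6⁻¹ ≡ 16 (mod 19) since 6·16 = 96 ≡ 1, so λ ≡ 6.
  x = λ² - 8 - 14 = 36 - 22 ≡ 14; y = λ·(8 - 14) - 18 ≡ 3. → (14, 3)
5P: (14, 3) + (14, 16): same x and y₁ ≡ -y₂, so the sum is O.
6P: O + (14, 16) = (14, 16) (identity).
7P: tangent at (14, 16): λ = (3·14² + 3)/(2·16) ≡ 2/13. 13⁻¹ ≡ 3 (mod 19), so λ ≡ 2·3 ≡ 6.
  x = λ² - 14 - 14 = 36 - 28 ≡ 8; y = λ·(14 - 8) - 16 ≡ 1. → (8, 1)
8P: (8, 1) + (14, 16). λ = (16 - 1)/(14 - 8) ≡ 15/6 mod 19. 6⁻¹ ≡ 16 (mod 19), so λ ≡ 12.
  x = λ² - 8 - 14 = 144 - 22 ≡ 8; y = λ·(8 - 8) - 1 ≡ 18. → (8, 18)
9P: (8, 18) + (14, 16). λ = (16 - 18)/(14 - 8) ≡ 17/6 mod 19. 6⁻¹ ≡ 16 (mod 19) since 6·16 = 96 ≡ 1, so λ ≡ 6.
  x = λ² - 8 - 14 = 36 - 22 ≡ 14; y = λ·(8 - 14) - 18 ≡ 3. → (14, 3)
10P: (14, 3) + (14, 16): same x and y₁ ≡ -y₂, so the sum is O.
11P: O + (14, 16) = (14, 16) (identity).
12P: tangent at (14, 16): λ = (3·14² + 3)/(2·16) ≡ 2/13. 13⁻¹ ≡ 3 (mod 19), so λ ≡ 2·3 ≡ 6.
  x = λ² - 14 - 14 = 36 - 28 ≡ 8; y = λ·(14 - 8) - 16 ≡ 1. → (8, 1)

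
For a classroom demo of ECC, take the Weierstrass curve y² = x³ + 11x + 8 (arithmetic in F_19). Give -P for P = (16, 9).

(16, 10)

-(16, 9) = (16, -9 mod 19) = (16, 10).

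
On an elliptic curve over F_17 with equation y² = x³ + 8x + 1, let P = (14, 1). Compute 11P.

(16, 3)

Repeated addition: build up to 11P.
2P: tangent at (14, 1): λ = (3·14² + 8)/(2·1) ≡ 1/2. 2⁻¹ ≡ 9 (mod 17), so λ ≡ 1·9 ≡ 9.
  x = λ² - 14 - 14 = 81 - 28 ≡ 2; y = λ·(14 - 2) - 1 ≡ 5. → (2, 5)
3P: (2, 5) + (14, 1). λ = (1 - 5)/(14 - 2) ≡ 13/12 mod 17. 12⁻¹ ≡ 10 (mod 17), so λ ≡ 11.
  x = λ² - 2 - 14 = 121 - 16 ≡ 3; y = λ·(2 - 3) - 5 ≡ 1. → (3, 1)
4P: (3, 1) + (14, 1). λ = (1 - 1)/(14 - 3) ≡ 0/11 mod 17. 11⁻¹ ≡ 14 (mod 17) since 11·14 = 154 ≡ 1, so λ ≡ 0.
  x = λ² - 3 - 14 = 0 - 17 ≡ 0; y = λ·(3 - 0) - 1 ≡ 16. → (0, 16)
5P: (0, 16) + (14, 1). λ = (1 - 16)/(14 - 0) ≡ 2/14 mod 17. 14⁻¹ ≡ 11 (mod 17) since 14·11 = 154 ≡ 1, so λ ≡ 5.
  x = λ² - 0 - 14 = 25 - 14 ≡ 11; y = λ·(0 - 11) - 16 ≡ 14. → (11, 14)
6P: (11, 14) + (14, 1). λ = (1 - 14)/(14 - 11) ≡ 4/3 mod 17. 3⁻¹ ≡ 6 (mod 17), so λ ≡ 7.
  x = λ² - 11 - 14 = 49 - 25 ≡ 7; y = λ·(11 - 7) - 14 ≡ 14. → (7, 14)
7P: (7, 14) + (14, 1). λ = (1 - 14)/(14 - 7) ≡ 4/7 mod 17. 7⁻¹ ≡ 5 (mod 17), so λ ≡ 3.
  x = λ² - 7 - 14 = 9 - 21 ≡ 5; y = λ·(7 - 5) - 14 ≡ 9. → (5, 9)
8P: (5, 9) + (14, 1). λ = (1 - 9)/(14 - 5) ≡ 9/9 mod 17. 9⁻¹ ≡ 2 (mod 17), so λ ≡ 1.
  x = λ² - 5 - 14 = 1 - 19 ≡ 16; y = λ·(5 - 16) - 9 ≡ 14. → (16, 14)
9P: (16, 14) + (14, 1). λ = (1 - 14)/(14 - 16) ≡ 4/15 mod 17. 15⁻¹ ≡ 8 (mod 17), so λ ≡ 15.
  x = λ² - 16 - 14 = 225 - 30 ≡ 8; y = λ·(16 - 8) - 14 ≡ 4. → (8, 4)
10P: (8, 4) + (14, 1). λ = (1 - 4)/(14 - 8) ≡ 14/6 mod 17. 6⁻¹ ≡ 3 (mod 17) since 6·3 = 18 ≡ 1, so λ ≡ 8.
  x = λ² - 8 - 14 = 64 - 22 ≡ 8; y = λ·(8 - 8) - 4 ≡ 13. → (8, 13)
11P: (8, 13) + (14, 1). λ = (1 - 13)/(14 - 8) ≡ 5/6 mod 17. 6⁻¹ ≡ 3 (mod 17) since 6·3 = 18 ≡ 1, so λ ≡ 15.
  x = λ² - 8 - 14 = 225 - 22 ≡ 16; y = λ·(8 - 16) - 13 ≡ 3. → (16, 3)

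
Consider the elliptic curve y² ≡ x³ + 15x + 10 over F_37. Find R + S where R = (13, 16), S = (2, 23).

(1, 10)

(13, 16) + (2, 23). λ = (23 - 16)/(2 - 13) ≡ 7/26 mod 37. 26⁻¹ ≡ 10 (mod 37), so λ ≡ 33.
  x = λ² - 13 - 2 = 1089 - 15 ≡ 1; y = λ·(13 - 1) - 16 ≡ 10. → (1, 10)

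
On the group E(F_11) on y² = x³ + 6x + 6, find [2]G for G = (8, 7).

(6, 4)

tangent at (8, 7): λ = (3·8² + 6)/(2·7) ≡ 0/3. 3⁻¹ ≡ 4 (mod 11) since 3·4 = 12 ≡ 1, so λ ≡ 0·4 ≡ 0.
  x = λ² - 8 - 8 = 0 - 16 ≡ 6; y = λ·(8 - 6) - 7 ≡ 4. → (6, 4)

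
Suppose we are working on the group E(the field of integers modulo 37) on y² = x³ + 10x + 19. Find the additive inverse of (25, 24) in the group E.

(25, 13)

-(25, 24) = (25, -24 mod 37) = (25, 13).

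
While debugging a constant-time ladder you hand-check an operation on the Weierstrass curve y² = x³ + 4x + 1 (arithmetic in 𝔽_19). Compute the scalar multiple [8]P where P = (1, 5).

(1, 14)

Double-and-add on 8 = (1000)₂. Start with P = (1, 5) for the leading 1-bit.
double: tangent at (1, 5): λ = (3·1² + 4)/(2·5) ≡ 7/10. 10⁻¹ ≡ 2 (mod 19) since 10·2 = 20 ≡ 1, so λ ≡ 7·2 ≡ 14.
  x = λ² - 1 - 1 = 196 - 2 ≡ 4; y = λ·(1 - 4) - 5 ≡ 10. → (4, 10)
double: tangent at (4, 10): λ = (3·4² + 4)/(2·10) ≡ 14/1. 1⁻¹ ≡ 1 (mod 19) since 1·1 = 1 ≡ 1, so λ ≡ 14·1 ≡ 14.
  x = λ² - 4 - 4 = 196 - 8 ≡ 17; y = λ·(4 - 17) - 10 ≡ 17. → (17, 17)
double: tangent at (17, 17): λ = (3·17² + 4)/(2·17) ≡ 16/15. 15⁻¹ ≡ 14 (mod 19), so λ ≡ 16·14 ≡ 15.
  x = λ² - 17 - 17 = 225 - 34 ≡ 1; y = λ·(17 - 1) - 17 ≡ 14. → (1, 14)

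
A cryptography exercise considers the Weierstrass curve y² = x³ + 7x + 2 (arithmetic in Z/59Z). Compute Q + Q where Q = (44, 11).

tangent at (44, 11): λ = (3·44² + 7)/(2·11) ≡ 33/22. 22⁻¹ ≡ 51 (mod 59) since 22·51 = 1122 ≡ 1, so λ ≡ 33·51 ≡ 31.
  x = λ² - 44 - 44 = 961 - 88 ≡ 47; y = λ·(44 - 47) - 11 ≡ 14. → (47, 14)

(47, 14)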